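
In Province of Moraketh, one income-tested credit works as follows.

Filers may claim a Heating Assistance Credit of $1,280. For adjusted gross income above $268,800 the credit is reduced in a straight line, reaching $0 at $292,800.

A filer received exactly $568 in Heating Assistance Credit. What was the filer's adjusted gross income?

$568 is 568/1,280 of the full $1,280, so 712/1,280 of the $24,000 range has been used: income = $268,800 + $24,000 × 712/1,280 = $282,150.

$282,150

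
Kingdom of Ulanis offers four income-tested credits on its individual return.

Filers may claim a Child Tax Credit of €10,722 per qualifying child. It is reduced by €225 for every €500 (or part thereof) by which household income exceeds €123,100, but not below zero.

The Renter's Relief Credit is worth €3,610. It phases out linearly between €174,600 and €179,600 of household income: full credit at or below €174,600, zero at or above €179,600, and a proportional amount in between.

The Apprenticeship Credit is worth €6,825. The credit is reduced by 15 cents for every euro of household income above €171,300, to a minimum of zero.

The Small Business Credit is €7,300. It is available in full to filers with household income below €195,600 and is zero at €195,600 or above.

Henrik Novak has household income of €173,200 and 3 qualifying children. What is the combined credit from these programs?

Child Tax Credit: base = 3 × €10,722 = €32,166. income exceeds €123,100 by €50,100, which is 101 full-or-partial €500 increments; reduction = 101 × €225 = €22,725, leaving €9,441.
Renter's Relief Credit: €173,200 is at or below the €174,600 threshold, so the full €3,610 applies.
Apprenticeship Credit: 15% of the €1,900 excess over €171,300 is €285; credit = €6,825 − €285 = €6,540.
Small Business Credit: €173,200 is below the €195,600 cutoff, so the full €7,300 applies.
Total: €9,441 + €3,610 + €6,540 + €7,300 = €26,891.

€26,891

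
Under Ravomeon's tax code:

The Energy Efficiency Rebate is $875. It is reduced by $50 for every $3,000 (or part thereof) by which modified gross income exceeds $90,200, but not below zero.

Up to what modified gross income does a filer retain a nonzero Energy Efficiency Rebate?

$141,200

After 17 increments the reduction is 17 × $50 = $850, leaving $25; one more increment wipes it out. Increment 17 ends at excess 17 × $3,000 = $51,000, so the highest qualifying income is $90,200 + $51,000 = $141,200.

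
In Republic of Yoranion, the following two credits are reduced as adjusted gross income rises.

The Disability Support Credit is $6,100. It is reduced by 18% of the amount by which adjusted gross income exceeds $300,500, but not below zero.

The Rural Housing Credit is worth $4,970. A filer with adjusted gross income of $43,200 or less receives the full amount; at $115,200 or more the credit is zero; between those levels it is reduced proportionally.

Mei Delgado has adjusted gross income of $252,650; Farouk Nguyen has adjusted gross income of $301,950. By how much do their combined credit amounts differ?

$261

Mei ($252,650): Disability Support Credit: $252,650 is at or below the $300,500 threshold, so the full $6,100 applies. Rural Housing Credit: $252,650 is at or above $115,200, so the credit is $0. total $6,100 + $0 = $6,100
Farouk ($301,950): Disability Support Credit: 18% of the $1,450 excess over $300,500 is $261; credit = $6,100 − $261 = $5,839. Rural Housing Credit: $301,950 is at or above $115,200, so the credit is $0. total $5,839 + $0 = $5,839
Difference: |$6,100 − $5,839| = $261.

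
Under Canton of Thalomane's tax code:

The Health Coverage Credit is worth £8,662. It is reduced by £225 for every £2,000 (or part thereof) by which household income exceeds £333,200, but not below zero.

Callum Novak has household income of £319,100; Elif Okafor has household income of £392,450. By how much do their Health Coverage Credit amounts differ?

Callum (£319,100): Health Coverage Credit: £319,100 is at or below the £333,200 threshold, so the full £8,662 applies.
Elif (£392,450): Health Coverage Credit: income exceeds £333,200 by £59,250, which is 30 full-or-partial £2,000 increments; reduction = 30 × £225 = £6,750, leaving £1,912.
Difference: |£8,662 − £1,912| = £6,750.

£6,750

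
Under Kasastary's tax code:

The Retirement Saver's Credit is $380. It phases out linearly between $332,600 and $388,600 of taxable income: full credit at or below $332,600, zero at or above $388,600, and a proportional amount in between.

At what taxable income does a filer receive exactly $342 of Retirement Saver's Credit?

$338,200

$342 is 342/380 of the full $380, so 38/380 of the $56,000 range has been used: income = $332,600 + $56,000 × 38/380 = $338,200.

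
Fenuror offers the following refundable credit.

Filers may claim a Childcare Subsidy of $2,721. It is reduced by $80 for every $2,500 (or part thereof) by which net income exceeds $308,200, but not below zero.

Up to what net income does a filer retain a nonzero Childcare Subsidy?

After 34 increments the reduction is 34 × $80 = $2,720, leaving $1; one more increment wipes it out. Increment 34 ends at excess 34 × $2,500 = $85,000, so the highest qualifying income is $308,200 + $85,000 = $393,200.

$393,200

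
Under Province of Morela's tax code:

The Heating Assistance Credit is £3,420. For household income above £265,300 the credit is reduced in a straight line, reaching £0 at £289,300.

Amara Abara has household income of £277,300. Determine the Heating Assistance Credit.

Heating Assistance Credit: £277,300 is £12,000 into a £24,000 phase-out range, leaving 12,000/24,000 of the credit: £3,420 × 12,000/24,000 = £1,710.

£1,710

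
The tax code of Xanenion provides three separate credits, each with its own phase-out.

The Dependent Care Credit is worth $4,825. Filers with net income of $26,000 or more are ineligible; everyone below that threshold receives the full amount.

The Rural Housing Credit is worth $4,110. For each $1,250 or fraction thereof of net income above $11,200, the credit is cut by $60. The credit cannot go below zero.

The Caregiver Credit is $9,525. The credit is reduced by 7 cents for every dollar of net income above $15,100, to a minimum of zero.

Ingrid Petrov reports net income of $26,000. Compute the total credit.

$12,152

Dependent Care Credit: $26,000 meets or exceeds the $26,000 cutoff, so the credit is $0.
Rural Housing Credit: income exceeds $11,200 by $14,800, which is 12 full-or-partial $1,250 increments; reduction = 12 × $60 = $720, leaving $3,390.
Caregiver Credit: 7% of the $10,900 excess over $15,100 is $763; credit = $9,525 − $763 = $8,762.
Total: $0 + $3,390 + $8,762 = $12,152.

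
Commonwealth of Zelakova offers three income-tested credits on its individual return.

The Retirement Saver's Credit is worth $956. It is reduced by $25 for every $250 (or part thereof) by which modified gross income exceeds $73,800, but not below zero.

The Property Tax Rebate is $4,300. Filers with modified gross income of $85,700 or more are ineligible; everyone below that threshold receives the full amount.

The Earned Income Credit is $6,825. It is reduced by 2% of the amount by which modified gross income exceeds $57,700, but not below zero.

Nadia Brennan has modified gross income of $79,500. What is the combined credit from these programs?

Retirement Saver's Credit: income exceeds $73,800 by $5,700, which is 23 full-or-partial $250 increments; reduction = 23 × $25 = $575, leaving $381.
Property Tax Rebate: $79,500 is below the $85,700 cutoff, so the full $4,300 applies.
Earned Income Credit: 2% of the $21,800 excess over $57,700 is $436; credit = $6,825 − $436 = $6,389.
Total: $381 + $4,300 + $6,389 = $11,070.

$11,070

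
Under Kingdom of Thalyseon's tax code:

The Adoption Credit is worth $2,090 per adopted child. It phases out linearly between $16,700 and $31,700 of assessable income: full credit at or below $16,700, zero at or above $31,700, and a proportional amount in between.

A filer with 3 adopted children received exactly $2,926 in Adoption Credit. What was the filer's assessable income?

$24,700

Full credit = 3 × $2,090 = $6,270.
$2,926 is 2,926/6,270 of the full $6,270, so 3,344/6,270 of the $15,000 range has been used: income = $16,700 + $15,000 × 3,344/6,270 = $24,700.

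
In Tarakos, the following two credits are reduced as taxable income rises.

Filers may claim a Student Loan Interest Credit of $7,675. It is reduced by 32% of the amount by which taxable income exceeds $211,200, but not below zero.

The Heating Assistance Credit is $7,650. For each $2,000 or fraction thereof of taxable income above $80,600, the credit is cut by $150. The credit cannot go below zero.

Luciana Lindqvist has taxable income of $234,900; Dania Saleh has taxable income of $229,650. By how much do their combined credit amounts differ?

$1,680

Luciana ($234,900): Student Loan Interest Credit: 32% of the $23,700 excess over $211,200 is $7,584; credit = $7,675 − $7,584 = $91. Heating Assistance Credit: income exceeds $80,600 by $154,300 → 78 increments × $150 = $11,700 ≥ base, so the credit is $0. total $91 + $0 = $91
Dania ($229,650): Student Loan Interest Credit: 32% of the $18,450 excess over $211,200 is $5,904; credit = $7,675 − $5,904 = $1,771. Heating Assistance Credit: income exceeds $80,600 by $149,050 → 75 increments × $150 = $11,250 ≥ base, so the credit is $0. total $1,771 + $0 = $1,771
Difference: |$91 − $1,771| = $1,680.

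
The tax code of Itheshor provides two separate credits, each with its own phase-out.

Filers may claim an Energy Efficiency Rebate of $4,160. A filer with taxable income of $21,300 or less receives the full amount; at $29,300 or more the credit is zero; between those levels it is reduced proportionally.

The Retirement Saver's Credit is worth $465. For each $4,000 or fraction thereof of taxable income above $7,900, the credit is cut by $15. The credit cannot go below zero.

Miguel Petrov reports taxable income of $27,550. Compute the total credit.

Energy Efficiency Rebate: $27,550 is $6,250 into a $8,000 phase-out range, leaving 1,750/8,000 of the credit: $4,160 × 1,750/8,000 = $910.
Retirement Saver's Credit: income exceeds $7,900 by $19,650, which is 5 full-or-partial $4,000 increments; reduction = 5 × $15 = $75, leaving $390.
Total: $910 + $390 = $1,300.

$1,300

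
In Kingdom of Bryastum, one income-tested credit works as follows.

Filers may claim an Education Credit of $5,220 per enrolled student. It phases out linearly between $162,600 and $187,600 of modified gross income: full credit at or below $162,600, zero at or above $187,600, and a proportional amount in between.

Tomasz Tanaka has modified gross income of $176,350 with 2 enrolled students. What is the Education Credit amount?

$4,698

Education Credit: base = 2 × $5,220 = $10,440. $176,350 is $13,750 into a $25,000 phase-out range, leaving 11,250/25,000 of the credit: $10,440 × 11,250/25,000 = $4,698.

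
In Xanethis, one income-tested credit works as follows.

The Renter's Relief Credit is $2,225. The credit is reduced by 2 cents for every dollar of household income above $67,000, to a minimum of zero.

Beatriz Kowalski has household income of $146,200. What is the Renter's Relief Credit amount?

Renter's Relief Credit: 2% of the $79,200 excess over $67,000 is $1,584; credit = $2,225 − $1,584 = $641.

$641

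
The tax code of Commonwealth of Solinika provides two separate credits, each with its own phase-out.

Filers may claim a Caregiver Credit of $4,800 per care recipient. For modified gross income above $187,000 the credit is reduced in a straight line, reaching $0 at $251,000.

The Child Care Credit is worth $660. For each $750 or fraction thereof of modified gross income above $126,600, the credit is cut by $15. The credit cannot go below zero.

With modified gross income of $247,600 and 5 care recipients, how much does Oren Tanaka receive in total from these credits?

Caregiver Credit: base = 5 × $4,800 = $24,000. $247,600 is $60,600 into a $64,000 phase-out range, leaving 3,400/64,000 of the credit: $24,000 × 3,400/64,000 = $1,275.
Child Care Credit: income exceeds $126,600 by $121,000 → 162 increments × $15 = $2,430 ≥ base, so the credit is $0.
Total: $1,275 + $0 = $1,275.

$1,275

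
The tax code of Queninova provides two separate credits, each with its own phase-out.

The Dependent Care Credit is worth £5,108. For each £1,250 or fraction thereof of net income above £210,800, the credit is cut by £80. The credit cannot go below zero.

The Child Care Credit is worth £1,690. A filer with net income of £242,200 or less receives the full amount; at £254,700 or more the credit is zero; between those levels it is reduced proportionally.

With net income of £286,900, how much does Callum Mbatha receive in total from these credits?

£228

Dependent Care Credit: income exceeds £210,800 by £76,100, which is 61 full-or-partial £1,250 increments; reduction = 61 × £80 = £4,880, leaving £228.
Child Care Credit: £286,900 is at or above £254,700, so the credit is £0.
Total: £228 + £0 = £228.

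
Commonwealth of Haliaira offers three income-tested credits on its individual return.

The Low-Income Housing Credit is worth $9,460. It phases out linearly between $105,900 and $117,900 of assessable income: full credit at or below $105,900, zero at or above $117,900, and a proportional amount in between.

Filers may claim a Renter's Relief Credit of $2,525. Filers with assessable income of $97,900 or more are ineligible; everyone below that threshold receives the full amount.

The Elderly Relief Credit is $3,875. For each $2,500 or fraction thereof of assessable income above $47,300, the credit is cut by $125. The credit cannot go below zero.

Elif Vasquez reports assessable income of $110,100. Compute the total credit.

Low-Income Housing Credit: $110,100 is $4,200 into a $12,000 phase-out range, leaving 7,800/12,000 of the credit: $9,460 × 7,800/12,000 = $6,149.
Renter's Relief Credit: $110,100 meets or exceeds the $97,900 cutoff, so the credit is $0.
Elderly Relief Credit: income exceeds $47,300 by $62,800, which is 26 full-or-partial $2,500 increments; reduction = 26 × $125 = $3,250, leaving $625.
Total: $6,149 + $0 + $625 = $6,774.

$6,774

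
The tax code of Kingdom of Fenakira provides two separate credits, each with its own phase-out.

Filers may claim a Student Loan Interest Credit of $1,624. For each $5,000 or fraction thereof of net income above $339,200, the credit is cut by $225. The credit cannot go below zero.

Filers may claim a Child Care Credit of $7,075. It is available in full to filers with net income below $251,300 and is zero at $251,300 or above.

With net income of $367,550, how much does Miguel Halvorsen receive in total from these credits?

Student Loan Interest Credit: income exceeds $339,200 by $28,350, which is 6 full-or-partial $5,000 increments; reduction = 6 × $225 = $1,350, leaving $274.
Child Care Credit: $367,550 meets or exceeds the $251,300 cutoff, so the credit is $0.
Total: $274 + $0 = $274.

$274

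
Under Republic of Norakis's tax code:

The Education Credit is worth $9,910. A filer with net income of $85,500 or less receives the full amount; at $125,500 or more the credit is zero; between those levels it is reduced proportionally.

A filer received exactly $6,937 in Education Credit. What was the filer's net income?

$6,937 is 6,937/9,910 of the full $9,910, so 2,973/9,910 of the $40,000 range has been used: income = $85,500 + $40,000 × 2,973/9,910 = $97,500.

$97,500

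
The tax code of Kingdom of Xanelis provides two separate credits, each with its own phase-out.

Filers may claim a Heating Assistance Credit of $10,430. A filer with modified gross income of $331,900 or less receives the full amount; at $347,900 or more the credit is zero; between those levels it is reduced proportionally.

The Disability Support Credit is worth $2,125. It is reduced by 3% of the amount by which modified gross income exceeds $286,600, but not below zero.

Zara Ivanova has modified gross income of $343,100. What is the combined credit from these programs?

$3,559

Heating Assistance Credit: $343,100 is $11,200 into a $16,000 phase-out range, leaving 4,800/16,000 of the credit: $10,430 × 4,800/16,000 = $3,129.
Disability Support Credit: 3% of the $56,500 excess over $286,600 is $1,695; credit = $2,125 − $1,695 = $430.
Total: $3,129 + $430 = $3,559.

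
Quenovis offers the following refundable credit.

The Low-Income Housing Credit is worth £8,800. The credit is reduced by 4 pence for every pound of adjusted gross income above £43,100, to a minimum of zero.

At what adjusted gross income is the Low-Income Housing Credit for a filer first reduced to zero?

The credit falls by 4% of each pound above £43,100, so it reaches zero when the excess is £8,800 / 4% = £220,000: income = £43,100 + £220,000 = £263,100.

£263,100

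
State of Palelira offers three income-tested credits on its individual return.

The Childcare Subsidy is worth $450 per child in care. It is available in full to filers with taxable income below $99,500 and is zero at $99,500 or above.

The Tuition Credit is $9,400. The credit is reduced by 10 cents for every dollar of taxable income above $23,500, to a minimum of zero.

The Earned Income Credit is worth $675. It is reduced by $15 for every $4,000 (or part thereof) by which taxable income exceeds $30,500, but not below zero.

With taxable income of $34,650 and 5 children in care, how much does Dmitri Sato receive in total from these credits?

$11,180

Childcare Subsidy: base = 5 × $450 = $2,250. $34,650 is below the $99,500 cutoff, so the full $2,250 applies.
Tuition Credit: 10% of the $11,150 excess over $23,500 is $1,115; credit = $9,400 − $1,115 = $8,285.
Earned Income Credit: income exceeds $30,500 by $4,150, which is 2 full-or-partial $4,000 increments; reduction = 2 × $15 = $30, leaving $645.
Total: $2,250 + $8,285 + $645 = $11,180.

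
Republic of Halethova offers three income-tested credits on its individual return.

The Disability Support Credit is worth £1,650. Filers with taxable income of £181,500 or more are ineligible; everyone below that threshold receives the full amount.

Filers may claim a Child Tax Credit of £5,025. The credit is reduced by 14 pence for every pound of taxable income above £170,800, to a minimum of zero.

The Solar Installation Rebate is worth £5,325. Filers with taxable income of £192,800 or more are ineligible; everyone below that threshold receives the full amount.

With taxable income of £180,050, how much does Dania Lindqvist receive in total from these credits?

£10,705

Disability Support Credit: £180,050 is below the £181,500 cutoff, so the full £1,650 applies.
Child Tax Credit: 14% of the £9,250 excess over £170,800 is £1,295; credit = £5,025 − £1,295 = £3,730.
Solar Installation Rebate: £180,050 is below the £192,800 cutoff, so the full £5,325 applies.
Total: £1,650 + £3,730 + £5,325 = £10,705.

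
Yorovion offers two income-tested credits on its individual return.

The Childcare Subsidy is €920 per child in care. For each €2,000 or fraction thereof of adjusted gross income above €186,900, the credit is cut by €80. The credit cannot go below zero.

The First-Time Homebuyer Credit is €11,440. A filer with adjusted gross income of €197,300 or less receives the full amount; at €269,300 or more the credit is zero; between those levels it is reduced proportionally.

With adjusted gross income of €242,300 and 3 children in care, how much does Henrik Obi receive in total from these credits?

€4,810

Childcare Subsidy: base = 3 × €920 = €2,760. income exceeds €186,900 by €55,400, which is 28 full-or-partial €2,000 increments; reduction = 28 × €80 = €2,240, leaving €520.
First-Time Homebuyer Credit: €242,300 is €45,000 into a €72,000 phase-out range, leaving 27,000/72,000 of the credit: €11,440 × 27,000/72,000 = €4,290.
Total: €520 + €4,290 = €4,810.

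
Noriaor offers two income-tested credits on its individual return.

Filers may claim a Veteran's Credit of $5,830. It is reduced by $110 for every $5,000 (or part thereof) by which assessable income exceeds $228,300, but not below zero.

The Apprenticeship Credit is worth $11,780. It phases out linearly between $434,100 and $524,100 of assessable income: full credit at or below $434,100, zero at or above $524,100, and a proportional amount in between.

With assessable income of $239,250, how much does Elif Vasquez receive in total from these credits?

$17,280

Veteran's Credit: income exceeds $228,300 by $10,950, which is 3 full-or-partial $5,000 increments; reduction = 3 × $110 = $330, leaving $5,500.
Apprenticeship Credit: $239,250 is at or below the $434,100 threshold, so the full $11,780 applies.
Total: $5,500 + $11,780 = $17,280.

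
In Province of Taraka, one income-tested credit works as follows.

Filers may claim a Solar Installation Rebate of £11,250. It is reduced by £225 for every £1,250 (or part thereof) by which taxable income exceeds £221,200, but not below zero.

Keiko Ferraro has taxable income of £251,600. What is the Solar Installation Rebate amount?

£5,625

Solar Installation Rebate: income exceeds £221,200 by £30,400, which is 25 full-or-partial £1,250 increments; reduction = 25 × £225 = £5,625, leaving £5,625.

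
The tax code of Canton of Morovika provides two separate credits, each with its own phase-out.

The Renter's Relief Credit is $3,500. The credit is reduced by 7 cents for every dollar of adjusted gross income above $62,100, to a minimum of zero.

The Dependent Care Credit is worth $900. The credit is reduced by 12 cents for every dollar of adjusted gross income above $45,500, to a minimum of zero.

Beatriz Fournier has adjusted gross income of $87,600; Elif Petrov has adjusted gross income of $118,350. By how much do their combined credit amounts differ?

Beatriz ($87,600): Renter's Relief Credit: 7% of the $25,500 excess over $62,100 is $1,785; credit = $3,500 − $1,785 = $1,715. Dependent Care Credit: 12% of the $42,100 excess over $45,500 is $5,052 ≥ base, so the credit is $0. total $1,715 + $0 = $1,715
Elif ($118,350): Renter's Relief Credit: 7% of the $56,250 excess over $62,100 is $3,937.50 ≥ base, so the credit is $0. Dependent Care Credit: 12% of the $72,850 excess over $45,500 is $8,742 ≥ base, so the credit is $0. total $0 + $0 = $0
Difference: |$1,715 − $0| = $1,715.

$1,715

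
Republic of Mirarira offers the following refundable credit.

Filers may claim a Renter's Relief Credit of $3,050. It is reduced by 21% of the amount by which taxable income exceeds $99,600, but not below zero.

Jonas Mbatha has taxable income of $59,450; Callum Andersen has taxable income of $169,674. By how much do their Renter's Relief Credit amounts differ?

Jonas ($59,450): Renter's Relief Credit: $59,450 is at or below the $99,600 threshold, so the full $3,050 applies.
Callum ($169,674): Renter's Relief Credit: 21% of the $70,074 excess over $99,600 is $14,715.54 ≥ base, so the credit is $0.
Difference: |$3,050 − $0| = $3,050.

$3,050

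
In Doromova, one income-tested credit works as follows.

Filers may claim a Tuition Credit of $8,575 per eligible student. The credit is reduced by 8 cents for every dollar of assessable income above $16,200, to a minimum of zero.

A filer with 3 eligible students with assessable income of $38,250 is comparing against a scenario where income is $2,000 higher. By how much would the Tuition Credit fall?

At $38,250 — base = 3 × $8,575 = $25,725. 8% of the $22,050 excess over $16,200 is $1,764; credit = $25,725 − $1,764 = $23,961.
At $40,250 — base = 3 × $8,575 = $25,725. 8% of the $24,050 excess over $16,200 is $1,924; credit = $25,725 − $1,924 = $23,801.
Lost: $23,961 − $23,801 = $160.

$160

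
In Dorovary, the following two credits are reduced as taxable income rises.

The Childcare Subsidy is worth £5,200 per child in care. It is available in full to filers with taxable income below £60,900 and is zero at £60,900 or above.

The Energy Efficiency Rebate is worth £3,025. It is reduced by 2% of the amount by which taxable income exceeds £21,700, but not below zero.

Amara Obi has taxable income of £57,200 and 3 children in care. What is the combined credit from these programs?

Childcare Subsidy: base = 3 × £5,200 = £15,600. £57,200 is below the £60,900 cutoff, so the full £15,600 applies.
Energy Efficiency Rebate: 2% of the £35,500 excess over £21,700 is £710; credit = £3,025 − £710 = £2,315.
Total: £15,600 + £2,315 = £17,915.

£17,915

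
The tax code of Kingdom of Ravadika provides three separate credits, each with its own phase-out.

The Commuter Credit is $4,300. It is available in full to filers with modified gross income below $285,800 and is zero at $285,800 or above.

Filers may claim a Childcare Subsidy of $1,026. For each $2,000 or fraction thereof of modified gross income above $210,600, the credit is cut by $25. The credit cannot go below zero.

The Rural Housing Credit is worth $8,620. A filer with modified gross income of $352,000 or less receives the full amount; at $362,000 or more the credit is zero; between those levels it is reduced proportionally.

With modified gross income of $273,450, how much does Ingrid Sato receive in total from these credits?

Commuter Credit: $273,450 is below the $285,800 cutoff, so the full $4,300 applies.
Childcare Subsidy: income exceeds $210,600 by $62,850, which is 32 full-or-partial $2,000 increments; reduction = 32 × $25 = $800, leaving $226.
Rural Housing Credit: $273,450 is at or below the $352,000 threshold, so the full $8,620 applies.
Total: $4,300 + $226 + $8,620 = $13,146.

$13,146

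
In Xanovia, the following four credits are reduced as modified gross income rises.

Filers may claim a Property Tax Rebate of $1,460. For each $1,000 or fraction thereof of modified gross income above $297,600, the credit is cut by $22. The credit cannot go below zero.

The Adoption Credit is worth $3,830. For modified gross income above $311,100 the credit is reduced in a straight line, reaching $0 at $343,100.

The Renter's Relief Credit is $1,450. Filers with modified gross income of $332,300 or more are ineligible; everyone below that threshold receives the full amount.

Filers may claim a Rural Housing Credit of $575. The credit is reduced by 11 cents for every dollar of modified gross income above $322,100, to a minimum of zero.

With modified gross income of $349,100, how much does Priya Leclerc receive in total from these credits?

Property Tax Rebate: income exceeds $297,600 by $51,500, which is 52 full-or-partial $1,000 increments; reduction = 52 × $22 = $1,144, leaving $316.
Adoption Credit: $349,100 is at or above $343,100, so the credit is $0.
Renter's Relief Credit: $349,100 meets or exceeds the $332,300 cutoff, so the credit is $0.
Rural Housing Credit: 11% of the $27,000 excess over $322,100 is $2,970 ≥ base, so the credit is $0.
Total: $316 + $0 + $0 + $0 = $316.

$316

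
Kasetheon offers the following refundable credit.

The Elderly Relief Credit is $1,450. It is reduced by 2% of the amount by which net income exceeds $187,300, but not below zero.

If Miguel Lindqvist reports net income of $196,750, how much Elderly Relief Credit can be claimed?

$1,261

Elderly Relief Credit: 2% of the $9,450 excess over $187,300 is $189; credit = $1,450 − $189 = $1,261.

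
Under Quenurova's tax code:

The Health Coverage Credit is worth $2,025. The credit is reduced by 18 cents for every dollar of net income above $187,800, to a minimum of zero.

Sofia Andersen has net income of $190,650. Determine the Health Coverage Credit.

$1,512

Health Coverage Credit: 18% of the $2,850 excess over $187,800 is $513; credit = $2,025 − $513 = $1,512.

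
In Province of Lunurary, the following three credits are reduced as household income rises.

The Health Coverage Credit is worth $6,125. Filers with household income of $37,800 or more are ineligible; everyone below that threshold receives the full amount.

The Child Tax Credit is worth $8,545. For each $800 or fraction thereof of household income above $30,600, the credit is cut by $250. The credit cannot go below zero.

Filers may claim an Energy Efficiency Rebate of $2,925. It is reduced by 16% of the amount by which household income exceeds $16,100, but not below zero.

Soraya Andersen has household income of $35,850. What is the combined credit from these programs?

$12,920

Health Coverage Credit: $35,850 is below the $37,800 cutoff, so the full $6,125 applies.
Child Tax Credit: income exceeds $30,600 by $5,250, which is 7 full-or-partial $800 increments; reduction = 7 × $250 = $1,750, leaving $6,795.
Energy Efficiency Rebate: 16% of the $19,750 excess over $16,100 is $3,160 ≥ base, so the credit is $0.
Total: $6,125 + $6,795 + $0 = $12,920.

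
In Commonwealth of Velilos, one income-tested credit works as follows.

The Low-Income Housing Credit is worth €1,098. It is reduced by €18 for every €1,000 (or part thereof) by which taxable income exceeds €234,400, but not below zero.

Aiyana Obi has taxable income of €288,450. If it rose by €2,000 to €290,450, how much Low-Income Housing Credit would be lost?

At €288,450 — income exceeds €234,400 by €54,050, which is 55 full-or-partial €1,000 increments; reduction = 55 × €18 = €990, leaving €108.
At €290,450 — income exceeds €234,400 by €56,050, which is 57 full-or-partial €1,000 increments; reduction = 57 × €18 = €1,026, leaving €72.
Lost: €108 − €72 = €36.

€36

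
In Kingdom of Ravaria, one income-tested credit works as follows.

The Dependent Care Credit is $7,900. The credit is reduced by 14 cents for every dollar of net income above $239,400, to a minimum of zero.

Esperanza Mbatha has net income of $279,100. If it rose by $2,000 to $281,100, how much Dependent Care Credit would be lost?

At $279,100 — 14% of the $39,700 excess over $239,400 is $5,558; credit = $7,900 − $5,558 = $2,342.
At $281,100 — 14% of the $41,700 excess over $239,400 is $5,838; credit = $7,900 − $5,838 = $2,062.
Lost: $2,342 − $2,062 = $280.

$280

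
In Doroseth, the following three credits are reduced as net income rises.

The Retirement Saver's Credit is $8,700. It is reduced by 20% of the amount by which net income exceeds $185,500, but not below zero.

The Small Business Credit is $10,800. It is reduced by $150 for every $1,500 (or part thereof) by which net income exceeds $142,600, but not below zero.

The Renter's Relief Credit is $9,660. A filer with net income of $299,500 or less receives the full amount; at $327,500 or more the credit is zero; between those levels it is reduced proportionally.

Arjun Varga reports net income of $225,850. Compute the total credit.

Retirement Saver's Credit: 20% of the $40,350 excess over $185,500 is $8,070; credit = $8,700 − $8,070 = $630.
Small Business Credit: income exceeds $142,600 by $83,250, which is 56 full-or-partial $1,500 increments; reduction = 56 × $150 = $8,400, leaving $2,400.
Renter's Relief Credit: $225,850 is at or below the $299,500 threshold, so the full $9,660 applies.
Total: $630 + $2,400 + $9,660 = $12,690.

$12,690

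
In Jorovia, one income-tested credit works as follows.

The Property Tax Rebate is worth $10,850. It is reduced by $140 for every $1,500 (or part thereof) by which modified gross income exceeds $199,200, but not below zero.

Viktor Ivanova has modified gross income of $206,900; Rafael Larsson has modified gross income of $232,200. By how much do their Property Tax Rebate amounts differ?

Viktor ($206,900): Property Tax Rebate: income exceeds $199,200 by $7,700, which is 6 full-or-partial $1,500 increments; reduction = 6 × $140 = $840, leaving $10,010.
Rafael ($232,200): Property Tax Rebate: income exceeds $199,200 by $33,000, which is 22 full-or-partial $1,500 increments; reduction = 22 × $140 = $3,080, leaving $7,770.
Difference: |$10,010 − $7,770| = $2,240.

$2,240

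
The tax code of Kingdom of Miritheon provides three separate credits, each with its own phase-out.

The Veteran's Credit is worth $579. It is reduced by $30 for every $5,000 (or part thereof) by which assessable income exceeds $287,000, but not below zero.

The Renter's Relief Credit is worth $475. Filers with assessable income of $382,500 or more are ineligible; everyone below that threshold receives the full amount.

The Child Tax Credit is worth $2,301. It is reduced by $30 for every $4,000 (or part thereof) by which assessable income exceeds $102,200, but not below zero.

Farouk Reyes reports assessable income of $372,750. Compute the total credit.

$775

Veteran's Credit: income exceeds $287,000 by $85,750, which is 18 full-or-partial $5,000 increments; reduction = 18 × $30 = $540, leaving $39.
Renter's Relief Credit: $372,750 is below the $382,500 cutoff, so the full $475 applies.
Child Tax Credit: income exceeds $102,200 by $270,550, which is 68 full-or-partial $4,000 increments; reduction = 68 × $30 = $2,040, leaving $261.
Total: $39 + $475 + $261 = $775.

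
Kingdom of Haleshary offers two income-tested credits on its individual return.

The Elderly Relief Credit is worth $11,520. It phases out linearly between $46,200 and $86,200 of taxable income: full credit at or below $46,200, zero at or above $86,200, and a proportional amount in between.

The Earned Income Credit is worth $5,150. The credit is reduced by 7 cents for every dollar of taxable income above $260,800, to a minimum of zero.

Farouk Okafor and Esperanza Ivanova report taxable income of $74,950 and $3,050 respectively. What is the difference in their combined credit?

$8,280

Farouk ($74,950): Elderly Relief Credit: $74,950 is $28,750 into a $40,000 phase-out range, leaving 11,250/40,000 of the credit: $11,520 × 11,250/40,000 = $3,240. Earned Income Credit: $74,950 is at or below the $260,800 threshold, so the full $5,150 applies. total $3,240 + $5,150 = $8,390
Esperanza ($3,050): Elderly Relief Credit: $3,050 is at or below the $46,200 threshold, so the full $11,520 applies. Earned Income Credit: $3,050 is at or below the $260,800 threshold, so the full $5,150 applies. total $11,520 + $5,150 = $16,670
Difference: |$8,390 − $16,670| = $8,280.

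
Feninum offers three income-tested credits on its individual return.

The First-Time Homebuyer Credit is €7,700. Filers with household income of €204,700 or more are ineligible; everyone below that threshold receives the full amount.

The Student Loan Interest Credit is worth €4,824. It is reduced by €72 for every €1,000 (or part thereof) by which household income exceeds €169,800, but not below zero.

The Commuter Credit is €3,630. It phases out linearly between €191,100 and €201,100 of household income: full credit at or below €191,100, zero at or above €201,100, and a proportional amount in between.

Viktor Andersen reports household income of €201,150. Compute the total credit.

€10,220

First-Time Homebuyer Credit: €201,150 is below the €204,700 cutoff, so the full €7,700 applies.
Student Loan Interest Credit: income exceeds €169,800 by €31,350, which is 32 full-or-partial €1,000 increments; reduction = 32 × €72 = €2,304, leaving €2,520.
Commuter Credit: €201,150 is at or above €201,100, so the credit is €0.
Total: €7,700 + €2,520 + €0 = €10,220.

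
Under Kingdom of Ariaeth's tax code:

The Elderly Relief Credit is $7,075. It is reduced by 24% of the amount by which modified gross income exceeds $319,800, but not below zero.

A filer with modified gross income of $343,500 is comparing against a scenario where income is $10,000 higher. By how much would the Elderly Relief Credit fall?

At $343,500 — 24% of the $23,700 excess over $319,800 is $5,688; credit = $7,075 − $5,688 = $1,387.
At $353,500 — 24% of the $33,700 excess over $319,800 is $8,088 ≥ base, so the credit is $0.
Lost: $1,387 − $0 = $1,387.

$1,387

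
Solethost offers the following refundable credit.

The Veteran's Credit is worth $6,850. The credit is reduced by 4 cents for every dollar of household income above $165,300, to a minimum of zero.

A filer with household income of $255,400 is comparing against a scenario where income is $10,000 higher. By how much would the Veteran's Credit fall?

At $255,400 — 4% of the $90,100 excess over $165,300 is $3,604; credit = $6,850 − $3,604 = $3,246.
At $265,400 — 4% of the $100,100 excess over $165,300 is $4,004; credit = $6,850 − $4,004 = $2,846.
Lost: $3,246 − $2,846 = $400.

$400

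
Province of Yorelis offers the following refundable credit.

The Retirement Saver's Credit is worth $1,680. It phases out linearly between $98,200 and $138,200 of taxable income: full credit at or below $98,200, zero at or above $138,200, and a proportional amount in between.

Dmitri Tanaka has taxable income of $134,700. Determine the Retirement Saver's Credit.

$147

Retirement Saver's Credit: $134,700 is $36,500 into a $40,000 phase-out range, leaving 3,500/40,000 of the credit: $1,680 × 3,500/40,000 = $147.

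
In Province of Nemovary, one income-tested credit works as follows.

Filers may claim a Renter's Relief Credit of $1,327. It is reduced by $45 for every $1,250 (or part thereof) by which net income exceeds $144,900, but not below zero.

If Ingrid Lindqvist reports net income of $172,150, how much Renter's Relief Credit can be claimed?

$337

Renter's Relief Credit: income exceeds $144,900 by $27,250, which is 22 full-or-partial $1,250 increments; reduction = 22 × $45 = $990, leaving $337.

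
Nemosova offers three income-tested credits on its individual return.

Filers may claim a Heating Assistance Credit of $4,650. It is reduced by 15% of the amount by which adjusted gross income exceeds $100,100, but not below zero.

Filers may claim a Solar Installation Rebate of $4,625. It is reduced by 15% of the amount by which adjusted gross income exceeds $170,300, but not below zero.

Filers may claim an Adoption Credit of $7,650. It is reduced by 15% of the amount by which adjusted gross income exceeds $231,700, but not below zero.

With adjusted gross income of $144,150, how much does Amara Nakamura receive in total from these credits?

Heating Assistance Credit: 15% of the $44,050 excess over $100,100 is $6,607.50 ≥ base, so the credit is $0.
Solar Installation Rebate: $144,150 is at or below the $170,300 threshold, so the full $4,625 applies.
Adoption Credit: $144,150 is at or below the $231,700 threshold, so the full $7,650 applies.
Total: $0 + $4,625 + $7,650 = $12,275.

$12,275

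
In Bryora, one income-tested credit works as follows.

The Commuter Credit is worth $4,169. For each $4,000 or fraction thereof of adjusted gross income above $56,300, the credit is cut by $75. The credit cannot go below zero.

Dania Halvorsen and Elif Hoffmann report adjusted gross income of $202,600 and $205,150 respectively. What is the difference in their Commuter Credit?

Dania ($202,600): Commuter Credit: income exceeds $56,300 by $146,300, which is 37 full-or-partial $4,000 increments; reduction = 37 × $75 = $2,775, leaving $1,394.
Elif ($205,150): Commuter Credit: income exceeds $56,300 by $148,850, which is 38 full-or-partial $4,000 increments; reduction = 38 × $75 = $2,850, leaving $1,319.
Difference: |$1,394 − $1,319| = $75.

$75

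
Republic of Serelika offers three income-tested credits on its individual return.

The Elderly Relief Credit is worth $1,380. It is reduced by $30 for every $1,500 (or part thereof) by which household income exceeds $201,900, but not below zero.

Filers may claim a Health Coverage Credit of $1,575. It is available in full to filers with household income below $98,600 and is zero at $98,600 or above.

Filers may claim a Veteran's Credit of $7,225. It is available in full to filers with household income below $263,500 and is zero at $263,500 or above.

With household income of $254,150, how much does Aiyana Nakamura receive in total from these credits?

$7,555

Elderly Relief Credit: income exceeds $201,900 by $52,250, which is 35 full-or-partial $1,500 increments; reduction = 35 × $30 = $1,050, leaving $330.
Health Coverage Credit: $254,150 meets or exceeds the $98,600 cutoff, so the credit is $0.
Veteran's Credit: $254,150 is below the $263,500 cutoff, so the full $7,225 applies.
Total: $330 + $0 + $7,225 = $7,555.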